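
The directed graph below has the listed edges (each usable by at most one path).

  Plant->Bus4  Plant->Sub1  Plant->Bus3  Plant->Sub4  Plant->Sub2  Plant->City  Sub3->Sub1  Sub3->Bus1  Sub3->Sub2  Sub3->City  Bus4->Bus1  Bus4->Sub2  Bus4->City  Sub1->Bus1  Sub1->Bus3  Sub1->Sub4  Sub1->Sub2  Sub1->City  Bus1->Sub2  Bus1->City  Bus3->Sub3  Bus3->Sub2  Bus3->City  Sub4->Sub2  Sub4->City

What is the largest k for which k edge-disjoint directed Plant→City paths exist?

5

Assign every edge capacity 1; by Menger, the answer equals the max flow.
Path Plant→City (+1); total 1.
Path Plant→Bus4→City (+1); total 2.
Path Plant→Sub1→City (+1); total 3.
Path Plant→Bus3→City (+1); total 4.
Path Plant→Sub4→City (+1); total 5.
No residual Plant→City path; max flow = 5.
Certifying cut of size 5: {Plant→Bus3, Plant→Bus4, Plant→City, Plant→Sub1, Plant→Sub4}.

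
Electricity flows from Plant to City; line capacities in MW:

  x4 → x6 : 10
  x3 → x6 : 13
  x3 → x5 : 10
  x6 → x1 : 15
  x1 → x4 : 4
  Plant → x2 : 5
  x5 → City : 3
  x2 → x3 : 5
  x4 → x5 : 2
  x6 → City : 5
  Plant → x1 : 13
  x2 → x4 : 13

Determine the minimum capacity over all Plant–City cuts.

8

Augment Plant→x1→x4→x5→City: bottleneck 2, flow now 2.
Augment Plant→x1→x4→x6→City: bottleneck 2, flow now 4.
Augment Plant→x2→x3→x5→City: bottleneck 1, flow now 5.
Augment Plant→x2→x3→x6→City: bottleneck 3, flow now 8.
No augmenting path remains; maximum flow = 8.
By max-flow min-cut, the minimum cut capacity equals the max flow.
In the residual graph, reachable from Plant: {Plant, x1, x2, x3, x4, x5, x6}.
Min-cut edges: x5→City (3), x6→City (5); capacity 3 + 5 = 8.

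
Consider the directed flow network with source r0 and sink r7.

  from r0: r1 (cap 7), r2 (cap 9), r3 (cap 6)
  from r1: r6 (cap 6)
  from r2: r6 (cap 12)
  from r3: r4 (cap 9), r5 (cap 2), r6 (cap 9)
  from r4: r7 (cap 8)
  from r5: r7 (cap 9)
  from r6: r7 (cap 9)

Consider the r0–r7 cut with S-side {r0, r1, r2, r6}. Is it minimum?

Given cut capacity: 6 + 9 = 15.
Augment r0→r1→r6→r7: bottleneck 6, flow now 6.
Augment r0→r2→r6→r7: bottleneck 3, flow now 9.
Augment r0→r3→r4→r7: bottleneck 6, flow now 15.
No augmenting path remains; maximum flow = 15.
Cut capacity 15 equals the max flow, so it is a minimum cut.

Yes — it is a minimum cut (capacity 15).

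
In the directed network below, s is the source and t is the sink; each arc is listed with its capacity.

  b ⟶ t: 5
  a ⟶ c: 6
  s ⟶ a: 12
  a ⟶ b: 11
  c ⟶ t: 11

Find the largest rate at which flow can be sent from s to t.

11

Augment s→a→b→t: bottleneck 5, flow now 5.
Augment s→a→c→t: bottleneck 6, flow now 11.
No augmenting path remains; maximum flow = 11.
In the residual graph, reachable from s: {s, a, b}.
Min-cut edges: a→c (6), b→t (5); capacity 6 + 5 = 11.
This cut is saturated, so no flow can exceed 11.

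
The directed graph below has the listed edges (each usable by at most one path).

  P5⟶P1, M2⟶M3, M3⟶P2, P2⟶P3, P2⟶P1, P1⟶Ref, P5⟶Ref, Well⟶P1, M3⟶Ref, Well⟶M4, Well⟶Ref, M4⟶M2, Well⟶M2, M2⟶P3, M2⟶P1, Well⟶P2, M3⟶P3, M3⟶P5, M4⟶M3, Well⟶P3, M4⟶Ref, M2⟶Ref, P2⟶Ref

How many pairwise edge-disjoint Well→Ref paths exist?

5

Assign every edge capacity 1; by Menger, the answer equals the max flow.
Path Well→Ref (+1); total 1.
Path Well→M4→Ref (+1); total 2.
Path Well→M2→Ref (+1); total 3.
Path Well→P2→Ref (+1); total 4.
Path Well→P1→Ref (+1); total 5.
No residual Well→Ref path; max flow = 5.
Certifying cut of size 5: {Well→M2, Well→M4, Well→P1, Well→P2, Well→Ref}.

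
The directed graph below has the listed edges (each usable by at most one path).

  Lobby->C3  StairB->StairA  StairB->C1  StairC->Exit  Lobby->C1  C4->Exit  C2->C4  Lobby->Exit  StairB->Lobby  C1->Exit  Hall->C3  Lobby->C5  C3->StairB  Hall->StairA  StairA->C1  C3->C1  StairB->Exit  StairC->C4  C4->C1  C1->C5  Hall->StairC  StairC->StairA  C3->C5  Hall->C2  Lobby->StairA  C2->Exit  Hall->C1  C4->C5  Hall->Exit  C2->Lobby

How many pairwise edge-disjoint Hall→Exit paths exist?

Assign every edge capacity 1; by Menger, the answer equals the max flow.
Path Hall→Exit (+1); total 1.
Path Hall→C2→Exit (+1); total 2.
Path Hall→StairC→Exit (+1); total 3.
Path Hall→C1→Exit (+1); total 4.
Path Hall→C3→StairB→Exit (+1); total 5.
No residual Hall→Exit path; max flow = 5.
Certifying cut of size 5: {C1→Exit, Hall→C2, Hall→C3, Hall→Exit, Hall→StairC}.

5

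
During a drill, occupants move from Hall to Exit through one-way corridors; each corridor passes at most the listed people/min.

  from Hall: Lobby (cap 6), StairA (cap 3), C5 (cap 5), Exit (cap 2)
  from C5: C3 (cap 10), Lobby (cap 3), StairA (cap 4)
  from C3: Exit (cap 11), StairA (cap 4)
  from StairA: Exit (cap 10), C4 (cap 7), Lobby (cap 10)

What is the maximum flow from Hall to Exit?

10

Augment Hall→Exit: bottleneck 2, flow now 2.
Augment Hall→StairA→Exit: bottleneck 3, flow now 5.
Augment Hall→C5→C3→Exit: bottleneck 5, flow now 10.
No augmenting path remains; maximum flow = 10.
In the residual graph, reachable from Hall: {Hall, Lobby}.
Min-cut edges: Hall→C5 (5), Hall→StairA (3), Hall→Exit (2); capacity 5 + 3 + 2 = 10.
This cut is saturated, so no flow can exceed 10.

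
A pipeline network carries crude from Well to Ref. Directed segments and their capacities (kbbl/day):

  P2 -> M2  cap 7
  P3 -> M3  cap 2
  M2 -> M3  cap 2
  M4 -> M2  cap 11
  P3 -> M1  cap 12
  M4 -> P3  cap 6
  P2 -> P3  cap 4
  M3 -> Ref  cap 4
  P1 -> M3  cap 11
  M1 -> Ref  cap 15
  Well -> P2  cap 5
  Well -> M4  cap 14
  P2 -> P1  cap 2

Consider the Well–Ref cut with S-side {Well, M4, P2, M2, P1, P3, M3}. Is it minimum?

No — its capacity is 16, but the minimum cut has capacity 13.

Given cut capacity: 12 + 4 = 16.
Augment Well→M4→M2→M3→Ref: bottleneck 2, flow now 2.
Augment Well→M4→P3→M1→Ref: bottleneck 6, flow now 8.
Augment Well→P2→P1→M3→Ref: bottleneck 2, flow now 10.
Augment Well→P2→P3→M1→Ref: bottleneck 3, flow now 13.
No augmenting path remains; maximum flow = 13.
In the residual graph, reachable from Well: {Well, M4, M2}.
Min-cut edges: Well→P2 (5), M4→P3 (6), M2→M3 (2); capacity 5 + 6 + 2 = 13.
Cut capacity 16 exceeds the max flow 13, so it is not minimum.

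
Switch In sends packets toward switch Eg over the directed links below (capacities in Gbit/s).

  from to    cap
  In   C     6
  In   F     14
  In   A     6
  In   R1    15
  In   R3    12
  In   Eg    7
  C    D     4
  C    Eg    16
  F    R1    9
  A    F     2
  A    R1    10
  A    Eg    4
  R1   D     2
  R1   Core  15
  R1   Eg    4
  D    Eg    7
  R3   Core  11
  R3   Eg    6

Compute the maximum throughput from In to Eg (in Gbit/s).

Augment In→Eg: bottleneck 7, flow now 7.
Augment In→C→Eg: bottleneck 6, flow now 13.
Augment In→A→Eg: bottleneck 4, flow now 17.
Augment In→R1→Eg: bottleneck 4, flow now 21.
Augment In→R3→Eg: bottleneck 6, flow now 27.
Augment In→R1→D→Eg: bottleneck 2, flow now 29.
No augmenting path remains; maximum flow = 29.
In the residual graph, reachable from In: {In, F, A, R1, R3, Core}.
Min-cut edges: In→C (6), In→Eg (7), A→Eg (4), R1→D (2), R1→Eg (4), R3→Eg (6); capacity 6 + 7 + 4 + 2 + 4 + 6 = 29.
This cut is saturated, so no flow can exceed 29.

29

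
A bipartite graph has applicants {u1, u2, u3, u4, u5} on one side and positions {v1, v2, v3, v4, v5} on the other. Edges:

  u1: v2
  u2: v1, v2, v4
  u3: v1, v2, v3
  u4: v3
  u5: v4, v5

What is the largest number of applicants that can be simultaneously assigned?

5

Unit-capacity flow: source→left, listed edges, right→sink; max matching = max flow.
Augmenting path u1→v2 (+1); matched 1.
Augmenting path u2→v1 (+1); matched 2.
Augmenting path u3→v3 (+1); matched 3.
Augmenting path u5→v4 (+1); matched 4.
Augmenting path u4→v3→u3→v1→u2→v4→u5→v5 (+1); matched 5.
No augmenting path remains; maximum matching = 5.
König certificate: {u1, u2, u3, u4, u5} is a vertex cover of size 5 (every listed pair touches it), so no matching can be larger.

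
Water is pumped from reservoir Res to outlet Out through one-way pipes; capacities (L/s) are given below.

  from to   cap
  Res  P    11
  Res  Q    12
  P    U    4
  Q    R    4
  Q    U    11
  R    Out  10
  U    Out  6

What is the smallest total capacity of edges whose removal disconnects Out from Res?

10

Augment Res→P→U→Out: bottleneck 4, flow now 4.
Augment Res→Q→R→Out: bottleneck 4, flow now 8.
Augment Res→Q→U→Out: bottleneck 2, flow now 10.
No augmenting path remains; maximum flow = 10.
By max-flow min-cut, the minimum cut capacity equals the max flow.
In the residual graph, reachable from Res: {Res, P, Q, U}.
Min-cut edges: Q→R (4), U→Out (6); capacity 4 + 6 = 10.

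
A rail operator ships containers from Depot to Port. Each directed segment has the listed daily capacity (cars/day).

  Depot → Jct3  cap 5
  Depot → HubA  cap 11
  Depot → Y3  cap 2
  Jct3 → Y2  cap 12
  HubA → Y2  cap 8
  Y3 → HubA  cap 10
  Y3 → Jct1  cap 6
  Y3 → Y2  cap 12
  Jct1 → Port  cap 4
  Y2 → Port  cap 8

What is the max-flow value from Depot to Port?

Augment Depot→Jct3→Y2→Port: bottleneck 5, flow now 5.
Augment Depot→HubA→Y2→Port: bottleneck 3, flow now 8.
Augment Depot→Y3→Jct1→Port: bottleneck 2, flow now 10.
No augmenting path remains; maximum flow = 10.
In the residual graph, reachable from Depot: {Depot, Jct3, HubA, Y2}.
Min-cut edges: Depot→Y3 (2), Y2→Port (8); capacity 2 + 8 = 10.
This cut is saturated, so no flow can exceed 10.

10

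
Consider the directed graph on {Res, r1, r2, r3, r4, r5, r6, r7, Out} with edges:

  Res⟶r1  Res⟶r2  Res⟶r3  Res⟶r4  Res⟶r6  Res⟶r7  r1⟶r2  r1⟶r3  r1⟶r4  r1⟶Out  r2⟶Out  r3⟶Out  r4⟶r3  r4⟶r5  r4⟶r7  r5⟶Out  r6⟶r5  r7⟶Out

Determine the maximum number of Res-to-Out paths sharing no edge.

Assign every edge capacity 1; by Menger, the answer equals the max flow.
Path Res→r1→Out (+1); total 1.
Path Res→r2→Out (+1); total 2.
Path Res→r3→Out (+1); total 3.
Path Res→r7→Out (+1); total 4.
Path Res→r4→r5→Out (+1); total 5.
No residual Res→Out path; max flow = 5.
Certifying cut of size 5: {Res→r1, Res→r2, r3→Out, r5→Out, r7→Out}.

5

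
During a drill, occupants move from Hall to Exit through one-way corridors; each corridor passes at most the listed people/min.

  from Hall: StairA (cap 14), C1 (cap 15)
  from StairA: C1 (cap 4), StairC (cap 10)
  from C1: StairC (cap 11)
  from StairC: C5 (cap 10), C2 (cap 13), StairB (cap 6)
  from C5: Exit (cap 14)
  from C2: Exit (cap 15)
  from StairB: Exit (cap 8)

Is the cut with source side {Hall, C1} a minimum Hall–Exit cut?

No — its capacity is 25, but the minimum cut has capacity 21.

Given cut capacity: 14 + 11 = 25.
Augment Hall→StairA→StairC→C5→Exit: bottleneck 10, flow now 10.
Augment Hall→C1→StairC→C2→Exit: bottleneck 11, flow now 21.
No augmenting path remains; maximum flow = 21.
In the residual graph, reachable from Hall: {Hall, StairA, C1}.
Min-cut edges: StairA→StairC (10), C1→StairC (11); capacity 10 + 11 = 21.
Cut capacity 25 exceeds the max flow 21, so it is not minimum.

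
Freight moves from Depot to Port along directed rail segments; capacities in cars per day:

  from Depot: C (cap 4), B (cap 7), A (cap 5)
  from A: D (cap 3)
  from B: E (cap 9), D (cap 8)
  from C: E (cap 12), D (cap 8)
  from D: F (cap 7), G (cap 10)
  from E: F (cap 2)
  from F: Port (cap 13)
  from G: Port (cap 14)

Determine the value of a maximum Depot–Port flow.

14

Augment Depot→A→D→F→Port: bottleneck 3, flow now 3.
Augment Depot→B→D→F→Port: bottleneck 4, flow now 7.
Augment Depot→B→D→G→Port: bottleneck 3, flow now 10.
Augment Depot→C→D→G→Port: bottleneck 4, flow now 14.
No augmenting path remains; maximum flow = 14.
In the residual graph, reachable from Depot: {Depot, A}.
Min-cut edges: Depot→B (7), Depot→C (4), A→D (3); capacity 7 + 4 + 3 = 14.
This cut is saturated, so no flow can exceed 14.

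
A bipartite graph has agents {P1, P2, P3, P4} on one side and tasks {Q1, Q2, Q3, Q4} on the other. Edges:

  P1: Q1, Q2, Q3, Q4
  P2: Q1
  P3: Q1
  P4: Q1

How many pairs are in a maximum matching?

Unit-capacity flow: source→left, listed edges, right→sink; max matching = max flow.
Augmenting path P1→Q1 (+1); matched 1.
Augmenting path P2→Q1→P1→Q2 (+1); matched 2.
No augmenting path remains; maximum matching = 2.
König certificate: {P1, Q1} is a vertex cover of size 2 (every listed pair touches it), so no matching can be larger.

2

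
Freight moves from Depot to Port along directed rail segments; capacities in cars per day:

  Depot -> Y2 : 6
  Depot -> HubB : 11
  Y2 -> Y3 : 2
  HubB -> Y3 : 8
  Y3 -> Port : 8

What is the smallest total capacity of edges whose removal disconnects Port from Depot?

8

Augment Depot→Y2→Y3→Port: bottleneck 2, flow now 2.
Augment Depot→HubB→Y3→Port: bottleneck 6, flow now 8.
No augmenting path remains; maximum flow = 8.
By max-flow min-cut, the minimum cut capacity equals the max flow.
In the residual graph, reachable from Depot: {Depot, Y2, HubB, Y3}.
Min-cut edges: Y3→Port (8); capacity 8 = 8.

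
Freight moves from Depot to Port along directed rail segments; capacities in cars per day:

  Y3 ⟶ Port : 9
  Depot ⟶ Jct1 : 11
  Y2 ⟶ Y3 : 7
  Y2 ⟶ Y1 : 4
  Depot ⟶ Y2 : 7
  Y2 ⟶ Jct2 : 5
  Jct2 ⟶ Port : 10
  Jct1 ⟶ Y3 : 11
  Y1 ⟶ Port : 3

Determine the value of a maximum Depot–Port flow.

16

Augment Depot→Jct1→Y3→Port: bottleneck 9, flow now 9.
Augment Depot→Y2→Y1→Port: bottleneck 3, flow now 12.
Augment Depot→Y2→Jct2→Port: bottleneck 4, flow now 16.
No augmenting path remains; maximum flow = 16.
In the residual graph, reachable from Depot: {Depot, Jct1, Y3}.
Min-cut edges: Depot→Y2 (7), Y3→Port (9); capacity 7 + 9 = 16.
This cut is saturated, so no flow can exceed 16.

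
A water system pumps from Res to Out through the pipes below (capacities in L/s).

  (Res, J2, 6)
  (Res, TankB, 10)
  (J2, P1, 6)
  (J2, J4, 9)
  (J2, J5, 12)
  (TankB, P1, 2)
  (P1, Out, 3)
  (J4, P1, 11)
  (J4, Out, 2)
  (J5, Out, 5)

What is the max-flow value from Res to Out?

Augment Res→J2→P1→Out: bottleneck 3, flow now 3.
Augment Res→J2→J4→Out: bottleneck 2, flow now 5.
Augment Res→J2→J5→Out: bottleneck 1, flow now 6.
Augment Res→TankB→P1→J2→J5→Out: bottleneck 2, flow now 8. (uses reverse residual edge)
No augmenting path remains; maximum flow = 8.
In the residual graph, reachable from Res: {Res, TankB}.
Min-cut edges: Res→J2 (6), TankB→P1 (2); capacity 6 + 2 = 8.
This cut is saturated, so no flow can exceed 8.

8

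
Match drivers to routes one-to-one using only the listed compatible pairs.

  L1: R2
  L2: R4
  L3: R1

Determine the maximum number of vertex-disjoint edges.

3

Unit-capacity flow: source→left, listed edges, right→sink; max matching = max flow.
Augmenting path L1→R2 (+1); matched 1.
Augmenting path L2→R4 (+1); matched 2.
Augmenting path L3→R1 (+1); matched 3.
No augmenting path remains; maximum matching = 3.
König certificate: {L1, L2, L3} is a vertex cover of size 3 (every listed pair touches it), so no matching can be larger.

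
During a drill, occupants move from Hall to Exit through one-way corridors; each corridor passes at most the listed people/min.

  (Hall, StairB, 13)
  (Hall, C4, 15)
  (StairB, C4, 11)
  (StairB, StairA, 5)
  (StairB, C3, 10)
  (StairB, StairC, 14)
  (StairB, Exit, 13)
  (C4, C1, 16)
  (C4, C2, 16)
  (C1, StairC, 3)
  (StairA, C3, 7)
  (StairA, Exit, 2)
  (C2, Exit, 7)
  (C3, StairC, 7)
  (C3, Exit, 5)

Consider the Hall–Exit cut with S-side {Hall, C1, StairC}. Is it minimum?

Given cut capacity: 13 + 15 = 28.
Augment Hall→StairB→Exit: bottleneck 13, flow now 13.
Augment Hall→C4→C2→Exit: bottleneck 7, flow now 20.
No augmenting path remains; maximum flow = 20.
In the residual graph, reachable from Hall: {Hall, C4, C1, C2, StairC}.
Min-cut edges: Hall→StairB (13), C2→Exit (7); capacity 13 + 7 = 20.
Cut capacity 28 exceeds the max flow 20, so it is not minimum.

No — its capacity is 28, but the minimum cut has capacity 20.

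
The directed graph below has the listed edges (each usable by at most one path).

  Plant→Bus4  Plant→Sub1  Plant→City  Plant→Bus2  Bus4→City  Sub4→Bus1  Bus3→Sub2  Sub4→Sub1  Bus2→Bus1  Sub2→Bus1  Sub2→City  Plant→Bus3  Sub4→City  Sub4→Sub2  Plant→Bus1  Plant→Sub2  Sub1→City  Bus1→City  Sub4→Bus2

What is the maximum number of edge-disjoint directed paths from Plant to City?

Assign every edge capacity 1; by Menger, the answer equals the max flow.
Path Plant→City (+1); total 1.
Path Plant→Sub2→City (+1); total 2.
Path Plant→Bus4→City (+1); total 3.
Path Plant→Sub1→City (+1); total 4.
Path Plant→Bus1→City (+1); total 5.
No residual Plant→City path; max flow = 5.
Certifying cut of size 5: {Bus1→City, Plant→Bus4, Plant→City, Plant→Sub1, Sub2→City}.

5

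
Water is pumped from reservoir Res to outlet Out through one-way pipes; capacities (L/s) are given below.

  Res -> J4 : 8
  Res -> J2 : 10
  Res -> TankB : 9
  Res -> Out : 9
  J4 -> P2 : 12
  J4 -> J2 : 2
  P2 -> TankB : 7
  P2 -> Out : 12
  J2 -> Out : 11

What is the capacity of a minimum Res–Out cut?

Augment Res→Out: bottleneck 9, flow now 9.
Augment Res→J2→Out: bottleneck 10, flow now 19.
Augment Res→J4→P2→Out: bottleneck 8, flow now 27.
No augmenting path remains; maximum flow = 27.
By max-flow min-cut, the minimum cut capacity equals the max flow.
In the residual graph, reachable from Res: {Res, TankB}.
Min-cut edges: Res→J4 (8), Res→J2 (10), Res→Out (9); capacity 8 + 10 + 9 = 27.

27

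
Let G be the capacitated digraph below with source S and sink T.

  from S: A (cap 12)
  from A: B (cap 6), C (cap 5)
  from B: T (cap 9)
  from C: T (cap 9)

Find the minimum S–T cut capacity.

Augment S→A→B→T: bottleneck 6, flow now 6.
Augment S→A→C→T: bottleneck 5, flow now 11.
No augmenting path remains; maximum flow = 11.
By max-flow min-cut, the minimum cut capacity equals the max flow.
In the residual graph, reachable from S: {S, A}.
Min-cut edges: A→B (6), A→C (5); capacity 6 + 5 = 11.

11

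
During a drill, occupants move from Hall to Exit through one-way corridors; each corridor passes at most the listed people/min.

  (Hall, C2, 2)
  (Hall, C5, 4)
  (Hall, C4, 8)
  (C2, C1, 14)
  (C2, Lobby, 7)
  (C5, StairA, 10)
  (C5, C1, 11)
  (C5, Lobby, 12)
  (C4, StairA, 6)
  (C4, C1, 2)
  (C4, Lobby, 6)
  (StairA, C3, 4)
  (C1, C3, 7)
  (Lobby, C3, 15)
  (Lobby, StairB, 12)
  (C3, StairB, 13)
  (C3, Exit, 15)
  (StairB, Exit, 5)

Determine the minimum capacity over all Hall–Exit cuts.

Augment Hall→C2→C1→C3→Exit: bottleneck 2, flow now 2.
Augment Hall→C5→StairA→C3→Exit: bottleneck 4, flow now 6.
Augment Hall→C4→C1→C3→Exit: bottleneck 2, flow now 8.
Augment Hall→C4→Lobby→C3→Exit: bottleneck 6, flow now 14.
No augmenting path remains; maximum flow = 14.
By max-flow min-cut, the minimum cut capacity equals the max flow.
In the residual graph, reachable from Hall: {Hall}.
Min-cut edges: Hall→C2 (2), Hall→C5 (4), Hall→C4 (8); capacity 2 + 4 + 8 = 14.

14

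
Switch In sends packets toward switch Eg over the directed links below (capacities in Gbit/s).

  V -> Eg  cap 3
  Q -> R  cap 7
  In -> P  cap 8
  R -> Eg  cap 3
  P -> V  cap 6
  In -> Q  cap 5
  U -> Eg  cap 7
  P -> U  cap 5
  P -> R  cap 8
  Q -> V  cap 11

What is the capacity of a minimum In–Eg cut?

11

Augment In→P→R→Eg: bottleneck 3, flow now 3.
Augment In→P→U→Eg: bottleneck 5, flow now 8.
Augment In→Q→V→Eg: bottleneck 3, flow now 11.
No augmenting path remains; maximum flow = 11.
By max-flow min-cut, the minimum cut capacity equals the max flow.
In the residual graph, reachable from In: {In, P, Q, R, V}.
Min-cut edges: P→U (5), R→Eg (3), V→Eg (3); capacity 5 + 3 + 3 = 11.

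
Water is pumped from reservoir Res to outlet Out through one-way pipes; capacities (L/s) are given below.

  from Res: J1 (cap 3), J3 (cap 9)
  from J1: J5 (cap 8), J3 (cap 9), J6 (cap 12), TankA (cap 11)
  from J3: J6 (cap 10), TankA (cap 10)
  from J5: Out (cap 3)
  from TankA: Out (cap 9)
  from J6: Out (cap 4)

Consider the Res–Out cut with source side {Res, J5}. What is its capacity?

15

Edges leaving {Res, J5}: Res→J1 (3), Res→J3 (9), J5→Out (3).
Cut capacity = 3 + 9 + 3 = 15.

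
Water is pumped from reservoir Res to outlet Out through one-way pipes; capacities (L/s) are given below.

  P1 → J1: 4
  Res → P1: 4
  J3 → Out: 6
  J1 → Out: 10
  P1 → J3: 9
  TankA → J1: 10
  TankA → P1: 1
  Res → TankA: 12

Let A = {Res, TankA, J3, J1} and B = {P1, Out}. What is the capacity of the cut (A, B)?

Edges leaving {Res, TankA, J3, J1}: Res→P1 (4), TankA→P1 (1), J3→Out (6), J1→Out (10).
Cut capacity = 4 + 1 + 6 + 10 = 21.

21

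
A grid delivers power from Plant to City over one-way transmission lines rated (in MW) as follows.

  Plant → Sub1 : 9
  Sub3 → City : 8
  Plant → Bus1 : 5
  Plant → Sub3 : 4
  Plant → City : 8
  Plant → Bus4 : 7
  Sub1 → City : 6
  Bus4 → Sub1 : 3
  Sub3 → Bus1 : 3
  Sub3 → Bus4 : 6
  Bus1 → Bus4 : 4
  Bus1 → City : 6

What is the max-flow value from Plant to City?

23

Augment Plant→City: bottleneck 8, flow now 8.
Augment Plant→Sub3→City: bottleneck 4, flow now 12.
Augment Plant→Bus1→City: bottleneck 5, flow now 17.
Augment Plant→Sub1→City: bottleneck 6, flow now 23.
No augmenting path remains; maximum flow = 23.
In the residual graph, reachable from Plant: {Plant, Bus4, Sub1}.
Min-cut edges: Plant→Sub3 (4), Plant→Bus1 (5), Plant→City (8), Sub1→City (6); capacity 4 + 5 + 8 + 6 = 23.
This cut is saturated, so no flow can exceed 23.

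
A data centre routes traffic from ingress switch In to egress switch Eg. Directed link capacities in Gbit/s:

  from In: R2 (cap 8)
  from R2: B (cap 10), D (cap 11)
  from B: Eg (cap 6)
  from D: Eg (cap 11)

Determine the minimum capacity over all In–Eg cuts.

8

Augment In→R2→B→Eg: bottleneck 6, flow now 6.
Augment In→R2→D→Eg: bottleneck 2, flow now 8.
No augmenting path remains; maximum flow = 8.
By max-flow min-cut, the minimum cut capacity equals the max flow.
In the residual graph, reachable from In: {In}.
Min-cut edges: In→R2 (8); capacity 8 = 8.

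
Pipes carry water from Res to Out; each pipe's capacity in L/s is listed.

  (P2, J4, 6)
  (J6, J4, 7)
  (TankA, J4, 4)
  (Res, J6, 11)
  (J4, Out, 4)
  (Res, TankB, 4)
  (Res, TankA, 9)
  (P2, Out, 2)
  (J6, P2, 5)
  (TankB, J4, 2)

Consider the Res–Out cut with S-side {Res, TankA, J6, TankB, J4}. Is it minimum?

No — its capacity is 9, but the minimum cut has capacity 6.

Given cut capacity: 5 + 4 = 9.
Augment Res→TankA→J4→Out: bottleneck 4, flow now 4.
Augment Res→J6→P2→Out: bottleneck 2, flow now 6.
No augmenting path remains; maximum flow = 6.
In the residual graph, reachable from Res: {Res, TankA, J6, TankB, J4, P2}.
Min-cut edges: J4→Out (4), P2→Out (2); capacity 4 + 2 = 6.
Cut capacity 9 exceeds the max flow 6, so it is not minimum.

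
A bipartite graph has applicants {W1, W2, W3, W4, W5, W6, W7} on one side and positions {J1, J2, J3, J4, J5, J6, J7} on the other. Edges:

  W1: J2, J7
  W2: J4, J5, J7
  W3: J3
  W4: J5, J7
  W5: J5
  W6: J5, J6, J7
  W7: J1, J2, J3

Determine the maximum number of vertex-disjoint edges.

7

Unit-capacity flow: source→left, listed edges, right→sink; max matching = max flow.
Augmenting path W1→J2 (+1); matched 1.
Augmenting path W2→J4 (+1); matched 2.
Augmenting path W3→J3 (+1); matched 3.
Augmenting path W4→J5 (+1); matched 4.
Augmenting path W6→J6 (+1); matched 5.
Augmenting path W7→J1 (+1); matched 6.
Augmenting path W5→J5→W4→J7 (+1); matched 7.
No augmenting path remains; maximum matching = 7.
König certificate: {W1, W2, W3, W4, W5, W6, W7} is a vertex cover of size 7 (every listed pair touches it), so no matching can be larger.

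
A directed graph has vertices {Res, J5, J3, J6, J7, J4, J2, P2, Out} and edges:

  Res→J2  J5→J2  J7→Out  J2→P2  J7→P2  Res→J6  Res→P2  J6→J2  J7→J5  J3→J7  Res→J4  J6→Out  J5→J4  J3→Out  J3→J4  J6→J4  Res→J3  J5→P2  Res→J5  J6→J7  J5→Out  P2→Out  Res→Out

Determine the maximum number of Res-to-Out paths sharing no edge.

Assign every edge capacity 1; by Menger, the answer equals the max flow.
Path Res→Out (+1); total 1.
Path Res→J5→Out (+1); total 2.
Path Res→J3→Out (+1); total 3.
Path Res→J6→Out (+1); total 4.
Path Res→P2→Out (+1); total 5.
No residual Res→Out path; max flow = 5.
Certifying cut of size 5: {P2→Out, Res→J3, Res→J5, Res→J6, Res→Out}.

5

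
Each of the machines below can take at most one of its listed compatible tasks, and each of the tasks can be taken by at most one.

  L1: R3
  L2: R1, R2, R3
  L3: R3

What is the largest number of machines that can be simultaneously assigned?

2

Unit-capacity flow: source→left, listed edges, right→sink; max matching = max flow.
Augmenting path L1→R3 (+1); matched 1.
Augmenting path L2→R1 (+1); matched 2.
No augmenting path remains; maximum matching = 2.
König certificate: {L2, R3} is a vertex cover of size 2 (every listed pair touches it), so no matching can be larger.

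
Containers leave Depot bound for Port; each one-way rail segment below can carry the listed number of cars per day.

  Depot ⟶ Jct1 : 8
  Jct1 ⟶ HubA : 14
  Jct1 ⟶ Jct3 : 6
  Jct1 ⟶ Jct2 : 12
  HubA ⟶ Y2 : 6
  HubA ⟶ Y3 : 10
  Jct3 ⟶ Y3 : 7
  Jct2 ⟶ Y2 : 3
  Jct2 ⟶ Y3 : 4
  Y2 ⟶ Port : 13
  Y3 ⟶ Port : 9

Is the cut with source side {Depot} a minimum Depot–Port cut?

Given cut capacity: 8 = 8.
Augment Depot→Jct1→HubA→Y2→Port: bottleneck 6, flow now 6.
Augment Depot→Jct1→HubA→Y3→Port: bottleneck 2, flow now 8.
No augmenting path remains; maximum flow = 8.
Cut capacity 8 equals the max flow, so it is a minimum cut.

Yes — it is a minimum cut (capacity 8).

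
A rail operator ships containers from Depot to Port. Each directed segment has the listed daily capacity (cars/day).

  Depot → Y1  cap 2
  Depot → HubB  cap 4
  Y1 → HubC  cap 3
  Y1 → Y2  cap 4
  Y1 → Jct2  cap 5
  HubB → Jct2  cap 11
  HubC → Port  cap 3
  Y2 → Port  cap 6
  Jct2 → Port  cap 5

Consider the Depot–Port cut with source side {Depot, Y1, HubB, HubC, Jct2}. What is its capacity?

12

Edges leaving {Depot, Y1, HubB, HubC, Jct2}: Y1→Y2 (4), HubC→Port (3), Jct2→Port (5).
Cut capacity = 4 + 3 + 5 = 12.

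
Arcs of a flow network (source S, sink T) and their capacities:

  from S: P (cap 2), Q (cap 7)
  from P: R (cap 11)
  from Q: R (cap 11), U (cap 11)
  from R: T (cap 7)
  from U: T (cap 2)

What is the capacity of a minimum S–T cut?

9

Augment S→P→R→T: bottleneck 2, flow now 2.
Augment S→Q→R→T: bottleneck 5, flow now 7.
Augment S→Q→U→T: bottleneck 2, flow now 9.
No augmenting path remains; maximum flow = 9.
By max-flow min-cut, the minimum cut capacity equals the max flow.
In the residual graph, reachable from S: {S}.
Min-cut edges: S→P (2), S→Q (7); capacity 2 + 7 = 9.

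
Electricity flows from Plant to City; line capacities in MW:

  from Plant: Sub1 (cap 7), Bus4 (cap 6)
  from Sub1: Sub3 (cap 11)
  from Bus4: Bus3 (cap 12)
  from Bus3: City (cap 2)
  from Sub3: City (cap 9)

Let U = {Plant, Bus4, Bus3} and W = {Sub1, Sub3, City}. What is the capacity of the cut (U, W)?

9

Edges leaving {Plant, Bus4, Bus3}: Plant→Sub1 (7), Bus3→City (2).
Cut capacity = 7 + 2 = 9.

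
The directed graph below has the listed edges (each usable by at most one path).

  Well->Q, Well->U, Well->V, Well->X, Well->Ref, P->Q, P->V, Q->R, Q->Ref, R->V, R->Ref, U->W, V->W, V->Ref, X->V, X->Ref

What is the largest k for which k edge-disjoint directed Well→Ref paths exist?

Assign every edge capacity 1; by Menger, the answer equals the max flow.
Path Well→Ref (+1); total 1.
Path Well→Q→Ref (+1); total 2.
Path Well→V→Ref (+1); total 3.
Path Well→X→Ref (+1); total 4.
No residual Well→Ref path; max flow = 4.
Certifying cut of size 4: {Well→Q, Well→Ref, Well→V, Well→X}.

4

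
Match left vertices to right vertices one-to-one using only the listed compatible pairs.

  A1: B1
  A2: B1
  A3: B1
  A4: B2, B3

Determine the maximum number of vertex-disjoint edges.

2

Unit-capacity flow: source→left, listed edges, right→sink; max matching = max flow.
Augmenting path A1→B1 (+1); matched 1.
Augmenting path A4→B2 (+1); matched 2.
No augmenting path remains; maximum matching = 2.
König certificate: {A4, B1} is a vertex cover of size 2 (every listed pair touches it), so no matching can be larger.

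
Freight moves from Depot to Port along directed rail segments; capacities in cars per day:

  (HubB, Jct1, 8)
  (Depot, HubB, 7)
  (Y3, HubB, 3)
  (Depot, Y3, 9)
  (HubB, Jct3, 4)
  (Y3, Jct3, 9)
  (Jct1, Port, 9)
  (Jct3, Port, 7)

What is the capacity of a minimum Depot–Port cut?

Augment Depot→Y3→Jct3→Port: bottleneck 7, flow now 7.
Augment Depot→HubB→Jct1→Port: bottleneck 7, flow now 14.
Augment Depot→Y3→HubB→Jct1→Port: bottleneck 1, flow now 15.
No augmenting path remains; maximum flow = 15.
By max-flow min-cut, the minimum cut capacity equals the max flow.
In the residual graph, reachable from Depot: {Depot, Y3, HubB, Jct3}.
Min-cut edges: HubB→Jct1 (8), Jct3→Port (7); capacity 8 + 7 = 15.

15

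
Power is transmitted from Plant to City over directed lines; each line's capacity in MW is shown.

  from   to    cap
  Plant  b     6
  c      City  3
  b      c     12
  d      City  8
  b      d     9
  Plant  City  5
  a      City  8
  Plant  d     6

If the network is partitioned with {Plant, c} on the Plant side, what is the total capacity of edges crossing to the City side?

Edges leaving {Plant, c}: Plant→b (6), Plant→d (6), Plant→City (5), c→City (3).
Cut capacity = 6 + 6 + 5 + 3 = 20.

20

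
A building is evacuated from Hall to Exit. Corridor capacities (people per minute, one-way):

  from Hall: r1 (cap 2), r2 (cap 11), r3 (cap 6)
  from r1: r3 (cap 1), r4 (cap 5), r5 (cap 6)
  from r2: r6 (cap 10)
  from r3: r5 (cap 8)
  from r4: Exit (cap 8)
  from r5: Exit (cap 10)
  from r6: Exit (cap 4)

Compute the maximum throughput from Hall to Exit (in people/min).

12

Augment Hall→r1→r4→Exit: bottleneck 2, flow now 2.
Augment Hall→r2→r6→Exit: bottleneck 4, flow now 6.
Augment Hall→r3→r5→Exit: bottleneck 6, flow now 12.
No augmenting path remains; maximum flow = 12.
In the residual graph, reachable from Hall: {Hall, r2, r6}.
Min-cut edges: Hall→r1 (2), Hall→r3 (6), r6→Exit (4); capacity 2 + 6 + 4 = 12.
This cut is saturated, so no flow can exceed 12.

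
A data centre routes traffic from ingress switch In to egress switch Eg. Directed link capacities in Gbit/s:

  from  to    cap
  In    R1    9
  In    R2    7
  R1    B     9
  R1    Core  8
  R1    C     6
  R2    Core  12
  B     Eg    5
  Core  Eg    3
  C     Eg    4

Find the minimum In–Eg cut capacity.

12

Augment In→R1→B→Eg: bottleneck 5, flow now 5.
Augment In→R1→Core→Eg: bottleneck 3, flow now 8.
Augment In→R1→C→Eg: bottleneck 1, flow now 9.
Augment In→R2→Core→R1→C→Eg: bottleneck 3, flow now 12. (uses reverse residual edge)
No augmenting path remains; maximum flow = 12.
By max-flow min-cut, the minimum cut capacity equals the max flow.
In the residual graph, reachable from In: {In, R2, Core}.
Min-cut edges: In→R1 (9), Core→Eg (3); capacity 9 + 3 = 12.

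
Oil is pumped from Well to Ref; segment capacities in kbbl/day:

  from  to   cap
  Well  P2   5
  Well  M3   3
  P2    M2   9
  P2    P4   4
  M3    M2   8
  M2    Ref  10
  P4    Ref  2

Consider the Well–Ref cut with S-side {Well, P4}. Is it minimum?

No — its capacity is 10, but the minimum cut has capacity 8.

Given cut capacity: 5 + 3 + 2 = 10.
Augment Well→P2→M2→Ref: bottleneck 5, flow now 5.
Augment Well→M3→M2→Ref: bottleneck 3, flow now 8.
No augmenting path remains; maximum flow = 8.
In the residual graph, reachable from Well: {Well}.
Min-cut edges: Well→P2 (5), Well→M3 (3); capacity 5 + 3 = 8.
Cut capacity 10 exceeds the max flow 8, so it is not minimum.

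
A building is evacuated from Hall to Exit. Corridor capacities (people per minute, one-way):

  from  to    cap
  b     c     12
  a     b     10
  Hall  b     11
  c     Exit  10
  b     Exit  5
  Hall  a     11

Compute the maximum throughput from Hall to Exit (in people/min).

15

Augment Hall→b→Exit: bottleneck 5, flow now 5.
Augment Hall→b→c→Exit: bottleneck 6, flow now 11.
Augment Hall→a→b→c→Exit: bottleneck 4, flow now 15.
No augmenting path remains; maximum flow = 15.
In the residual graph, reachable from Hall: {Hall, a, b, c}.
Min-cut edges: b→Exit (5), c→Exit (10); capacity 5 + 10 = 15.
This cut is saturated, so no flow can exceed 15.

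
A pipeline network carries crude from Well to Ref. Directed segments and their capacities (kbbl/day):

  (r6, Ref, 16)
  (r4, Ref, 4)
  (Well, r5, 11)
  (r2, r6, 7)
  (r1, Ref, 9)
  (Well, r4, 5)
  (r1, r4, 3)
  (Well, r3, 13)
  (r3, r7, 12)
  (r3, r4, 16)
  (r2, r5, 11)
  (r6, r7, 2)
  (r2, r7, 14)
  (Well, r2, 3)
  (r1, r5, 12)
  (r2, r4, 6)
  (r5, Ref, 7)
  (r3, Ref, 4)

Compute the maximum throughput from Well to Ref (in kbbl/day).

18

Augment Well→r3→Ref: bottleneck 4, flow now 4.
Augment Well→r4→Ref: bottleneck 4, flow now 8.
Augment Well→r5→Ref: bottleneck 7, flow now 15.
Augment Well→r2→r6→Ref: bottleneck 3, flow now 18.
No augmenting path remains; maximum flow = 18.
In the residual graph, reachable from Well: {Well, r3, r4, r5, r7}.
Min-cut edges: Well→r2 (3), r3→Ref (4), r4→Ref (4), r5→Ref (7); capacity 3 + 4 + 4 + 7 = 18.
This cut is saturated, so no flow can exceed 18.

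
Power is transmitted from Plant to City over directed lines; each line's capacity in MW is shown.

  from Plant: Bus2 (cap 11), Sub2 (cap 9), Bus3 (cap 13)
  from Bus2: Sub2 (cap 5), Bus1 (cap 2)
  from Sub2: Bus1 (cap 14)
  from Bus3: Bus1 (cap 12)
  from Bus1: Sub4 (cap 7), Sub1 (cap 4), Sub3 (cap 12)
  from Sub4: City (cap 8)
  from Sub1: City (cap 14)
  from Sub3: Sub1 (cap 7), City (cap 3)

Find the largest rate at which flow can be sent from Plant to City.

21

Augment Plant→Bus2→Bus1→Sub4→City: bottleneck 2, flow now 2.
Augment Plant→Sub2→Bus1→Sub4→City: bottleneck 5, flow now 7.
Augment Plant→Sub2→Bus1→Sub1→City: bottleneck 4, flow now 11.
Augment Plant→Bus3→Bus1→Sub3→City: bottleneck 3, flow now 14.
Augment Plant→Bus3→Bus1→Sub3→Sub1→City: bottleneck 7, flow now 21.
No augmenting path remains; maximum flow = 21.
In the residual graph, reachable from Plant: {Plant, Bus2, Sub2, Bus3, Bus1, Sub3}.
Min-cut edges: Bus1→Sub4 (7), Bus1→Sub1 (4), Sub3→Sub1 (7), Sub3→City (3); capacity 7 + 4 + 7 + 3 = 21.
This cut is saturated, so no flow can exceed 21.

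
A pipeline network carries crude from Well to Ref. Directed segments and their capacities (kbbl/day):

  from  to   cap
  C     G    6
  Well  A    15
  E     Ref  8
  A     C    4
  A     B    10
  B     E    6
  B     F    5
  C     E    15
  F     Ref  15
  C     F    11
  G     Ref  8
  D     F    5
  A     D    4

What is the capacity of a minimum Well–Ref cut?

Augment Well→A→B→E→Ref: bottleneck 6, flow now 6.
Augment Well→A→B→F→Ref: bottleneck 4, flow now 10.
Augment Well→A→C→E→Ref: bottleneck 2, flow now 12.
Augment Well→A→C→F→Ref: bottleneck 2, flow now 14.
Augment Well→A→D→F→Ref: bottleneck 1, flow now 15.
No augmenting path remains; maximum flow = 15.
By max-flow min-cut, the minimum cut capacity equals the max flow.
In the residual graph, reachable from Well: {Well}.
Min-cut edges: Well→A (15); capacity 15 = 15.

15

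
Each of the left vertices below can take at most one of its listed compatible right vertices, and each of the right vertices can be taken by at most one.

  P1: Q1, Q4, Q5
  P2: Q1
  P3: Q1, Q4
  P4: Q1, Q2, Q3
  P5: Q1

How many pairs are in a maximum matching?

4

Unit-capacity flow: source→left, listed edges, right→sink; max matching = max flow.
Augmenting path P1→Q1 (+1); matched 1.
Augmenting path P3→Q4 (+1); matched 2.
Augmenting path P4→Q2 (+1); matched 3.
Augmenting path P2→Q1→P1→Q5 (+1); matched 4.
No augmenting path remains; maximum matching = 4.
König certificate: {P1, P3, P4, Q1} is a vertex cover of size 4 (every listed pair touches it), so no matching can be larger.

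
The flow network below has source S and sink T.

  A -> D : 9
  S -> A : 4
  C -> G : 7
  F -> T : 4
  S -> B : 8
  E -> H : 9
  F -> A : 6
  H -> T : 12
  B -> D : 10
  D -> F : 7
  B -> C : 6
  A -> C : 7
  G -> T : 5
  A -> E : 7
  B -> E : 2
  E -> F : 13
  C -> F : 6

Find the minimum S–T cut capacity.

Augment S→A→C→F→T: bottleneck 4, flow now 4.
Augment S→B→C→G→T: bottleneck 5, flow now 9.
Augment S→B→E→H→T: bottleneck 2, flow now 11.
Augment S→B→C→A→E→H→T: bottleneck 1, flow now 12. (uses reverse residual edge)
No augmenting path remains; maximum flow = 12.
By max-flow min-cut, the minimum cut capacity equals the max flow.
In the residual graph, reachable from S: {S}.
Min-cut edges: S→A (4), S→B (8); capacity 4 + 8 = 12.

12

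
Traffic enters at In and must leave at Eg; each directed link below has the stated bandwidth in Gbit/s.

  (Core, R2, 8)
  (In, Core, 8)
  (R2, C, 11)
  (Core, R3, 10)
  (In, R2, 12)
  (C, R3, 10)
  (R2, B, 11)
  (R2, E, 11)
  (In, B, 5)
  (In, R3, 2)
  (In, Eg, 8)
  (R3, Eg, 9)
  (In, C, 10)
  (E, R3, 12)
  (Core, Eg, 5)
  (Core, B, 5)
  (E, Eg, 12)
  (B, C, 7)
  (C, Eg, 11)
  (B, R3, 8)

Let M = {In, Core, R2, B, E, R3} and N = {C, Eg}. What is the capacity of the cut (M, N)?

Edges leaving {In, Core, R2, B, E, R3}: In→C (10), In→Eg (8), Core→Eg (5), R2→C (11), B→C (7), E→Eg (12), R3→Eg (9).
Cut capacity = 10 + 8 + 5 + 11 + 7 + 12 + 9 = 62.

62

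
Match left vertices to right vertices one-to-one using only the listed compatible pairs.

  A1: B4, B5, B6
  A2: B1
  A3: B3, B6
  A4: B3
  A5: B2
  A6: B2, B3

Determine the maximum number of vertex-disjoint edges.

Unit-capacity flow: source→left, listed edges, right→sink; max matching = max flow.
Augmenting path A1→B4 (+1); matched 1.
Augmenting path A2→B1 (+1); matched 2.
Augmenting path A3→B3 (+1); matched 3.
Augmenting path A5→B2 (+1); matched 4.
Augmenting path A4→B3→A3→B6 (+1); matched 5.
No augmenting path remains; maximum matching = 5.
König certificate: {A1, A2, A3, B2, B3} is a vertex cover of size 5 (every listed pair touches it), so no matching can be larger.

5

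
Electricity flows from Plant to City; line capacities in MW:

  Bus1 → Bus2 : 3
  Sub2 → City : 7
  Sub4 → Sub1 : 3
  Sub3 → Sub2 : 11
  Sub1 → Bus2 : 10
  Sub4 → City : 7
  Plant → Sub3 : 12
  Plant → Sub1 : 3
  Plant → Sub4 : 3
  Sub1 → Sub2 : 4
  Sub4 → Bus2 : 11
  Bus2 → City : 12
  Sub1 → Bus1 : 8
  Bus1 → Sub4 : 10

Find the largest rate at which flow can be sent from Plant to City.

13

Augment Plant→Sub4→City: bottleneck 3, flow now 3.
Augment Plant→Sub1→Sub2→City: bottleneck 3, flow now 6.
Augment Plant→Sub3→Sub2→City: bottleneck 4, flow now 10.
Augment Plant→Sub3→Sub2→Sub1→Bus2→City: bottleneck 3, flow now 13. (uses reverse residual edge)
No augmenting path remains; maximum flow = 13.
In the residual graph, reachable from Plant: {Plant, Sub3, Sub2}.
Min-cut edges: Plant→Sub1 (3), Plant→Sub4 (3), Sub2→City (7); capacity 3 + 3 + 7 = 13.
This cut is saturated, so no flow can exceed 13.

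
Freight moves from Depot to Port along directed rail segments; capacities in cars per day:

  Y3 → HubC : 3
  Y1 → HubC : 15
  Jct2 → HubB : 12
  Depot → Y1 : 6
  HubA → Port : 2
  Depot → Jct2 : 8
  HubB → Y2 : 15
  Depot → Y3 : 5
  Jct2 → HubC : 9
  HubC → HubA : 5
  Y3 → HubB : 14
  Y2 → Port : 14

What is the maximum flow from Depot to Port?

15

Augment Depot→Y3→HubC→HubA→Port: bottleneck 2, flow now 2.
Augment Depot→Y3→HubB→Y2→Port: bottleneck 3, flow now 5.
Augment Depot→Jct2→HubB→Y2→Port: bottleneck 8, flow now 13.
Augment Depot→Y1→HubC→Y3→HubB→Y2→Port: bottleneck 2, flow now 15. (uses reverse residual edge)
No augmenting path remains; maximum flow = 15.
In the residual graph, reachable from Depot: {Depot, Y1, HubC, HubA}.
Min-cut edges: Depot→Y3 (5), Depot→Jct2 (8), HubA→Port (2); capacity 5 + 8 + 2 = 15.
This cut is saturated, so no flow can exceed 15.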